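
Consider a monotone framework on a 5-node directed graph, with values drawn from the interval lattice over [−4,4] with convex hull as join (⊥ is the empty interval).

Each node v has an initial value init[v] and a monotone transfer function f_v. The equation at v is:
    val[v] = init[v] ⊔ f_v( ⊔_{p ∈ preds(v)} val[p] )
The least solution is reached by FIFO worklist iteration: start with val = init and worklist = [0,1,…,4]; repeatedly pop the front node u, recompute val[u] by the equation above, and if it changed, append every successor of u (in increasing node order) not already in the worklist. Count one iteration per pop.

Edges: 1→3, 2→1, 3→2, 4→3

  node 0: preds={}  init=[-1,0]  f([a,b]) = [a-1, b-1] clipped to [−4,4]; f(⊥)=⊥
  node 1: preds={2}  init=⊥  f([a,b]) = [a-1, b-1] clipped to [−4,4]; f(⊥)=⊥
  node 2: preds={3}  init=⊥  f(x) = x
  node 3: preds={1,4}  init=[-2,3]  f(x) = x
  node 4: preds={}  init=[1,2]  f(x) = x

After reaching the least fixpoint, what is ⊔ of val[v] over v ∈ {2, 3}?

Trace (12 dequeues):
  [1] u=0 | in ⊥ | out [-1,0] | ==
  [2] u=1 | in ⊥ | out ⊥ | ==
  [3] u=2 | in [-2,3] | out [-2,3] | prev ⊥ | push {1}
  [4] u=3 | in [1,2] | out [-2,3] | ==
  [5] u=4 | in ⊥ | out [1,2] | ==
  [6] u=1 | in [-2,3] | out [-3,2] | prev ⊥ | push {3}
  [7] u=3 | in [-3,2] | out [-3,3] | prev [-2,3] | push {2}
  [8] u=2 | in [-3,3] | out [-3,3] | prev [-2,3] | push {1}
  [9] u=1 | in [-3,3] | out [-4,2] | prev [-3,2] | push {3}
  [10] u=3 | in [-4,2] | out [-4,3] | prev [-3,3] | push {2}
  [11] u=2 | in [-4,3] | out [-4,3] | prev [-3,3] | push {1}
  [12] u=1 | in [-4,3] | out [-4,2] | ==

Converged values:
  [0] [-1,0]
  [1] [-4,2]
  [2] [-4,3]
  [3] [-4,3]
  [4] [1,2]

[-4,3]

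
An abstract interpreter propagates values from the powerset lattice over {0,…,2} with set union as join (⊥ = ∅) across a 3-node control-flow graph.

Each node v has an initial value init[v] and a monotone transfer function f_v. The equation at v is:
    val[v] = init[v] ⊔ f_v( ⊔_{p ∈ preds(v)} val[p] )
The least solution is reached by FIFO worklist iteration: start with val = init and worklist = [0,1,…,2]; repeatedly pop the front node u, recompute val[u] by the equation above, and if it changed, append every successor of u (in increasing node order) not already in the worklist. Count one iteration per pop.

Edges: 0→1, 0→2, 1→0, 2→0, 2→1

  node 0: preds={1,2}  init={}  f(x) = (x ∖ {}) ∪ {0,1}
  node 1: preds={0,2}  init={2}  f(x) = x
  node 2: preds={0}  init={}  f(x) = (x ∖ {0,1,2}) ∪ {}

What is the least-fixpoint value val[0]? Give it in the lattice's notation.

{0,1,2}

Iteration log — 4 steps:
  step 1. node 0  ⊔preds={2}  new={0,1,2}  old={}  +wl: 
  step 2. node 1  ⊔preds={0,1,2}  new={0,1,2}  old={2}  +wl: 0
  step 3. node 2  ⊔preds={0,1,2}  new={}  stable
  step 4. node 0  ⊔preds={0,1,2}  new={0,1,2}  stable

Least fixpoint reached:
  node 0: {0,1,2}
  node 1: {0,1,2}
  node 2: {}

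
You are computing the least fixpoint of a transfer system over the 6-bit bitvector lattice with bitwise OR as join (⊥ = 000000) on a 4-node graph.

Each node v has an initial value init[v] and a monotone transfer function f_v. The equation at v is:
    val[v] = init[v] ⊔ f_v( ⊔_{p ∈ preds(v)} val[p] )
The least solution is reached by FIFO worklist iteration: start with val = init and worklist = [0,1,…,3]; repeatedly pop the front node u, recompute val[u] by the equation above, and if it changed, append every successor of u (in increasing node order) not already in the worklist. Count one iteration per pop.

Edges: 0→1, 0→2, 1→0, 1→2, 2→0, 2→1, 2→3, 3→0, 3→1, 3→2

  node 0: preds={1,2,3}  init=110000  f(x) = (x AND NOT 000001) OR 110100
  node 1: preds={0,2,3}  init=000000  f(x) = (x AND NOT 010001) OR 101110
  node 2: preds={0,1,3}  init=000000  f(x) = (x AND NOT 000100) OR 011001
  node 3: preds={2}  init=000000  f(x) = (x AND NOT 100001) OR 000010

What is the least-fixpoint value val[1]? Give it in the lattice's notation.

101110

Trace (7 dequeues):
  [1] u=0 | in 000000 | out 110100 | prev 110000 | push {}
  [2] u=1 | in 110100 | out 101110 | prev 000000 | push {0}
  [3] u=2 | in 111110 | out 111011 | prev 000000 | push {1}
  [4] u=3 | in 111011 | out 011010 | prev 000000 | push {2}
  [5] u=0 | in 111111 | out 111110 | prev 110100 | push {}
  [6] u=1 | in 111111 | out 101110 | ==
  [7] u=2 | in 111110 | out 111011 | ==

Converged values:
  [0] 111110
  [1] 101110
  [2] 111011
  [3] 011010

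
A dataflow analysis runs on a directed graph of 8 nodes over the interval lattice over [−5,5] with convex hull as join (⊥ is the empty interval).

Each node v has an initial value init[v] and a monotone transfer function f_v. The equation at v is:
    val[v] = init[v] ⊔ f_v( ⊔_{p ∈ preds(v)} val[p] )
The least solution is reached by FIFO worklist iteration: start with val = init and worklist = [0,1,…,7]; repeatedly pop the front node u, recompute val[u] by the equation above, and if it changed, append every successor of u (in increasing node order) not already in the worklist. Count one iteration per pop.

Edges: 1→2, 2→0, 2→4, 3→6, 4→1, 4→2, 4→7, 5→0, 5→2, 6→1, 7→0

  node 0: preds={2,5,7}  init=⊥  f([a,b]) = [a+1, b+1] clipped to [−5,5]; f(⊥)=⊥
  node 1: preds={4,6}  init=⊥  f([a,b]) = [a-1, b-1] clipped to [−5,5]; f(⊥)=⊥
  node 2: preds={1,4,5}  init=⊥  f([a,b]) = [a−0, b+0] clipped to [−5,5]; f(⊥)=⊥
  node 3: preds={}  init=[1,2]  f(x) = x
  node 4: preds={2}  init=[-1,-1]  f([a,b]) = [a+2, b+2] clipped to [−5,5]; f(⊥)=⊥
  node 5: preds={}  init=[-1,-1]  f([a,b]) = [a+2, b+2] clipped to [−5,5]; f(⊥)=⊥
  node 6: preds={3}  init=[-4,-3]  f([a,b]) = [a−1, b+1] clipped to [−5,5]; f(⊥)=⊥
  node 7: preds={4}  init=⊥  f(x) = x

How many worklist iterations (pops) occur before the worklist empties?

Iteration log — 23 steps:
  step 1. node 0  ⊔preds=[-1,-1]  new=[0,0]  old=⊥  +wl: 
  step 2. node 1  ⊔preds=[-4,-1]  new=[-5,-2]  old=⊥  +wl: 
  step 3. node 2  ⊔preds=[-5,-1]  new=[-5,-1]  old=⊥  +wl: 0
  step 4. node 3  ⊔preds=⊥  new=[1,2]  stable
  step 5. node 4  ⊔preds=[-5,-1]  new=[-3,1]  old=[-1,-1]  +wl: 1,2
  step 6. node 5  ⊔preds=⊥  new=[-1,-1]  stable
  step 7. node 6  ⊔preds=[1,2]  new=[-4,3]  old=[-4,-3]  +wl: 
  step 8. node 7  ⊔preds=[-3,1]  new=[-3,1]  old=⊥  +wl: 
  step 9. node 0  ⊔preds=[-5,1]  new=[-4,2]  old=[0,0]  +wl: 
  step 10. node 1  ⊔preds=[-4,3]  new=[-5,2]  old=[-5,-2]  +wl: 
  step 11. node 2  ⊔preds=[-5,2]  new=[-5,2]  old=[-5,-1]  +wl: 0,4
  step 12. node 0  ⊔preds=[-5,2]  new=[-4,3]  old=[-4,2]  +wl: 
  step 13. node 4  ⊔preds=[-5,2]  new=[-3,4]  old=[-3,1]  +wl: 1,2,7
  step 14. node 1  ⊔preds=[-4,4]  new=[-5,3]  old=[-5,2]  +wl: 
  step 15. node 2  ⊔preds=[-5,4]  new=[-5,4]  old=[-5,2]  +wl: 0,4
  step 16. node 7  ⊔preds=[-3,4]  new=[-3,4]  old=[-3,1]  +wl: 
  step 17. node 0  ⊔preds=[-5,4]  new=[-4,5]  old=[-4,3]  +wl: 
  step 18. node 4  ⊔preds=[-5,4]  new=[-3,5]  old=[-3,4]  +wl: 1,2,7
  step 19. node 1  ⊔preds=[-4,5]  new=[-5,4]  old=[-5,3]  +wl: 
  step 20. node 2  ⊔preds=[-5,5]  new=[-5,5]  old=[-5,4]  +wl: 0,4
  step 21. node 7  ⊔preds=[-3,5]  new=[-3,5]  old=[-3,4]  +wl: 
  step 22. node 0  ⊔preds=[-5,5]  new=[-4,5]  stable
  step 23. node 4  ⊔preds=[-5,5]  new=[-3,5]  stable

Least fixpoint reached:
  node 0: [-4,5]
  node 1: [-5,4]
  node 2: [-5,5]
  node 3: [1,2]
  node 4: [-3,5]
  node 5: [-1,-1]
  node 6: [-4,3]
  node 7: [-3,5]

23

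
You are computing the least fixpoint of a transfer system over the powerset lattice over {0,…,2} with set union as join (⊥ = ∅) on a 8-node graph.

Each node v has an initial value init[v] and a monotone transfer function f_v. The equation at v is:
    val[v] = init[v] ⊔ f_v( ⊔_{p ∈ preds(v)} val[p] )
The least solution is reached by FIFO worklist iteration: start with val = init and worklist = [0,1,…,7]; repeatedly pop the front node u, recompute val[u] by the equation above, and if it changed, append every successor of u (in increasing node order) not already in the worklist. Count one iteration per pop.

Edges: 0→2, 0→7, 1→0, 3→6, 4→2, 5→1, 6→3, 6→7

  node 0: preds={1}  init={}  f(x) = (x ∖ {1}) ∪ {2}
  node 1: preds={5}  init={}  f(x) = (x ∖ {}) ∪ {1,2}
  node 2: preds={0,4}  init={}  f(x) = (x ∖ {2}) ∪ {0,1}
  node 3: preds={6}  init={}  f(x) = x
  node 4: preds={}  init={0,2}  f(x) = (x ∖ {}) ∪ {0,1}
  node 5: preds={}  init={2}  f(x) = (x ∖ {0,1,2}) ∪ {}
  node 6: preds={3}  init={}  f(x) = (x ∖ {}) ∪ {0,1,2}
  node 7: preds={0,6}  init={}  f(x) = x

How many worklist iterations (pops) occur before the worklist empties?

12

Iteration log — 12 steps:
  step 1. node 0  ⊔preds={}  new={2}  old={}  +wl: 
  step 2. node 1  ⊔preds={2}  new={1,2}  old={}  +wl: 0
  step 3. node 2  ⊔preds={0,2}  new={0,1}  old={}  +wl: 
  step 4. node 3  ⊔preds={}  new={}  stable
  step 5. node 4  ⊔preds={}  new={0,1,2}  old={0,2}  +wl: 2
  step 6. node 5  ⊔preds={}  new={2}  stable
  step 7. node 6  ⊔preds={}  new={0,1,2}  old={}  +wl: 3
  step 8. node 7  ⊔preds={0,1,2}  new={0,1,2}  old={}  +wl: 
  step 9. node 0  ⊔preds={1,2}  new={2}  stable
  step 10. node 2  ⊔preds={0,1,2}  new={0,1}  stable
  step 11. node 3  ⊔preds={0,1,2}  new={0,1,2}  old={}  +wl: 6
  step 12. node 6  ⊔preds={0,1,2}  new={0,1,2}  stable

Least fixpoint reached:
  node 0: {2}
  node 1: {1,2}
  node 2: {0,1}
  node 3: {0,1,2}
  node 4: {0,1,2}
  node 5: {2}
  node 6: {0,1,2}
  node 7: {0,1,2}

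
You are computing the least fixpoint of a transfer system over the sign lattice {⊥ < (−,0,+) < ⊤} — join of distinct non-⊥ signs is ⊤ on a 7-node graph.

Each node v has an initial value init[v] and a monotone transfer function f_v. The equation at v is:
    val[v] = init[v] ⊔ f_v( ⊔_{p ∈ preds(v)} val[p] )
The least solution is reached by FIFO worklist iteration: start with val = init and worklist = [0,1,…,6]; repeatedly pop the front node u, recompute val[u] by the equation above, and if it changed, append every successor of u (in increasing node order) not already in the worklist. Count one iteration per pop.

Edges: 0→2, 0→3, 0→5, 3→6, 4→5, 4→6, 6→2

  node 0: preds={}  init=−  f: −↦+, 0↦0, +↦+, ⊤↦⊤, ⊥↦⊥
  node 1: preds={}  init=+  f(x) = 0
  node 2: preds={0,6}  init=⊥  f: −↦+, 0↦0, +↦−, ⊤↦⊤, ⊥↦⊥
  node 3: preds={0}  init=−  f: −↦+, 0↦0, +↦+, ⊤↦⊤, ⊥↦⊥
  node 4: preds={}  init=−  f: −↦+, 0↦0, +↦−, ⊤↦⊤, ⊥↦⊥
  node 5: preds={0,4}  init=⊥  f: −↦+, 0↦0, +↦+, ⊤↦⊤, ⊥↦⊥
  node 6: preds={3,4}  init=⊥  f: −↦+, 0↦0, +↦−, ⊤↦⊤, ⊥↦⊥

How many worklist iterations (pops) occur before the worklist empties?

8

Trace (8 dequeues):
  [1] u=0 | in ⊥ | out − | ==
  [2] u=1 | in ⊥ | out ⊤ | prev + | push {}
  [3] u=2 | in − | out + | prev ⊥ | push {}
  [4] u=3 | in − | out ⊤ | prev − | push {}
  [5] u=4 | in ⊥ | out − | ==
  [6] u=5 | in − | out + | prev ⊥ | push {}
  [7] u=6 | in ⊤ | out ⊤ | prev ⊥ | push {2}
  [8] u=2 | in ⊤ | out ⊤ | prev + | push {}

Converged values:
  [0] −
  [1] ⊤
  [2] ⊤
  [3] ⊤
  [4] −
  [5] +
  [6] ⊤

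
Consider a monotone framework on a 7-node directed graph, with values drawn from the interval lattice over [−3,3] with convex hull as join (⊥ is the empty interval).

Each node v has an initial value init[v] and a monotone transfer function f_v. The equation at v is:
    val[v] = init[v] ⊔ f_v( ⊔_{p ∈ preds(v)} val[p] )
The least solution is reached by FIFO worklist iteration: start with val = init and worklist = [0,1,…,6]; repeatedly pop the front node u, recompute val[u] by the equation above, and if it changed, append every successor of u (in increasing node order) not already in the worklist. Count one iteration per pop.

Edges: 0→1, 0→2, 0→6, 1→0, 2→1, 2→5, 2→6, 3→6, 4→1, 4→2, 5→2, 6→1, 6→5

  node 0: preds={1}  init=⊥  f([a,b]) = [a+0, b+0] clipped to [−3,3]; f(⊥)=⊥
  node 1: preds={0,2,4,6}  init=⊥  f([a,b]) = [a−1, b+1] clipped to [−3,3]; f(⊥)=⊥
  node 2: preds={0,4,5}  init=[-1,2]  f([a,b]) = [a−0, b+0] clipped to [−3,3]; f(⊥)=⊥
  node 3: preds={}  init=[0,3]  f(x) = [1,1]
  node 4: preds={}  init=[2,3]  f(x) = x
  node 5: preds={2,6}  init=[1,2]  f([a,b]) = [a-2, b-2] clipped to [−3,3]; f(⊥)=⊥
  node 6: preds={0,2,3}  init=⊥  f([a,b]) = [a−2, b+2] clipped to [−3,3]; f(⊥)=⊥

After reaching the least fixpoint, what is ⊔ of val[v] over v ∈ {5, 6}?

Iteration log — 16 steps:
  step 1. node 0  ⊔preds=⊥  new=⊥  stable
  step 2. node 1  ⊔preds=[-1,3]  new=[-2,3]  old=⊥  +wl: 0
  step 3. node 2  ⊔preds=[1,3]  new=[-1,3]  old=[-1,2]  +wl: 1
  step 4. node 3  ⊔preds=⊥  new=[0,3]  stable
  step 5. node 4  ⊔preds=⊥  new=[2,3]  stable
  step 6. node 5  ⊔preds=[-1,3]  new=[-3,2]  old=[1,2]  +wl: 2
  step 7. node 6  ⊔preds=[-1,3]  new=[-3,3]  old=⊥  +wl: 5
  step 8. node 0  ⊔preds=[-2,3]  new=[-2,3]  old=⊥  +wl: 6
  step 9. node 1  ⊔preds=[-3,3]  new=[-3,3]  old=[-2,3]  +wl: 0
  step 10. node 2  ⊔preds=[-3,3]  new=[-3,3]  old=[-1,3]  +wl: 1
  step 11. node 5  ⊔preds=[-3,3]  new=[-3,2]  stable
  step 12. node 6  ⊔preds=[-3,3]  new=[-3,3]  stable
  step 13. node 0  ⊔preds=[-3,3]  new=[-3,3]  old=[-2,3]  +wl: 2,6
  step 14. node 1  ⊔preds=[-3,3]  new=[-3,3]  stable
  step 15. node 2  ⊔preds=[-3,3]  new=[-3,3]  stable
  step 16. node 6  ⊔preds=[-3,3]  new=[-3,3]  stable

Least fixpoint reached:
  node 0: [-3,3]
  node 1: [-3,3]
  node 2: [-3,3]
  node 3: [0,3]
  node 4: [2,3]
  node 5: [-3,2]
  node 6: [-3,3]

[-3,3]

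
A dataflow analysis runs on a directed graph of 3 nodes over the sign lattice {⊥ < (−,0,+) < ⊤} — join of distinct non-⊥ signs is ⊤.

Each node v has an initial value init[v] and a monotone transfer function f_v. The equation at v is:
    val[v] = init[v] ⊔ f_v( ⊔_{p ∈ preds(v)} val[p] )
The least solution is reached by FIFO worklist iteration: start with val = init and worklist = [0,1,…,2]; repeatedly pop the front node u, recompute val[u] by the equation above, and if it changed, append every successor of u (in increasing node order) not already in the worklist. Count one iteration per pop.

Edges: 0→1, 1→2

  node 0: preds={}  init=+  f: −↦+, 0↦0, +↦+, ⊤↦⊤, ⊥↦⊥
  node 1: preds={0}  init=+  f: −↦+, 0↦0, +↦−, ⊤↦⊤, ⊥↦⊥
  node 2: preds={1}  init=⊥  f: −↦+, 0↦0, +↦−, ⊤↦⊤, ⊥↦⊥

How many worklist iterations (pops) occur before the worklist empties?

3

Trace (3 dequeues):
  [1] u=0 | in ⊥ | out + | ==
  [2] u=1 | in + | out ⊤ | prev + | push {}
  [3] u=2 | in ⊤ | out ⊤ | prev ⊥ | push {}

Converged values:
  [0] +
  [1] ⊤
  [2] ⊤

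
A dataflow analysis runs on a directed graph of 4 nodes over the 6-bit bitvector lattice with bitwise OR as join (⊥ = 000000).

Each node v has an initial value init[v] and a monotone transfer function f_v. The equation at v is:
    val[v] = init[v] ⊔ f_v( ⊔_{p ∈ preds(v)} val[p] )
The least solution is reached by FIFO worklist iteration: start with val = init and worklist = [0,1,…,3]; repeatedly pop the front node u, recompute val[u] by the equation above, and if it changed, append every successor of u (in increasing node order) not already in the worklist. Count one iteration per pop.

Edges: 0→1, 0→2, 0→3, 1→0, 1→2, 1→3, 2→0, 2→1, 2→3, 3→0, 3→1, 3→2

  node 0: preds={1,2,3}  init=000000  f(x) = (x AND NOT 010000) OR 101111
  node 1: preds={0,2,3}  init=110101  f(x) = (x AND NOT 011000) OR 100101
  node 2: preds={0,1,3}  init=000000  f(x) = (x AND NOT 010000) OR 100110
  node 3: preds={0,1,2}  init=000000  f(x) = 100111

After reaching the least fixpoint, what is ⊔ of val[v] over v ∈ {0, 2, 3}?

101111

Iteration log — 7 steps:
  step 1. node 0  ⊔preds=110101  new=101111  old=000000  +wl: 
  step 2. node 1  ⊔preds=101111  new=110111  old=110101  +wl: 0
  step 3. node 2  ⊔preds=111111  new=101111  old=000000  +wl: 1
  step 4. node 3  ⊔preds=111111  new=100111  old=000000  +wl: 2
  step 5. node 0  ⊔preds=111111  new=101111  stable
  step 6. node 1  ⊔preds=101111  new=110111  stable
  step 7. node 2  ⊔preds=111111  new=101111  stable

Least fixpoint reached:
  node 0: 101111
  node 1: 110111
  node 2: 101111
  node 3: 100111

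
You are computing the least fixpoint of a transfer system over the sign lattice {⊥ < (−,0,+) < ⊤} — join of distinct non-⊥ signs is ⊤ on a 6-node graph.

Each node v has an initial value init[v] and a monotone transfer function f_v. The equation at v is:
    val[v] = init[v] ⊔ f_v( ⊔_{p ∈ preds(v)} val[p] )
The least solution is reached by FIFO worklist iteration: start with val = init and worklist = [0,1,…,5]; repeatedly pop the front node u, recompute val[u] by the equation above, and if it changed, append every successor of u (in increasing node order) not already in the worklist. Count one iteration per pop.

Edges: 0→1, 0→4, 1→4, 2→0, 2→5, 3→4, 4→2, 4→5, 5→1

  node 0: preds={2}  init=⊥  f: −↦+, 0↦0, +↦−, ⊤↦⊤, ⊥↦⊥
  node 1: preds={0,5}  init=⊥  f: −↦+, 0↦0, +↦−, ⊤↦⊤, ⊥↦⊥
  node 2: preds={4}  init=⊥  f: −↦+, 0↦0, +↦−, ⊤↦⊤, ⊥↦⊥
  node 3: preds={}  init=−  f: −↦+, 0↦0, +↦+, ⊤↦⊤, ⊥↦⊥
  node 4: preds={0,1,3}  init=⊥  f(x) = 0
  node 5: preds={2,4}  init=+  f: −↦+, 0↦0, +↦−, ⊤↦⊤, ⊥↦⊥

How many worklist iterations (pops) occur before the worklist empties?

Worklist (12 pops):
  #1 pop 0: in=⊥ → ⊥ (no change)
  #2 pop 1: in=+ → − (was ⊥); enqueue []
  #3 pop 2: in=⊥ → ⊥ (no change)
  #4 pop 3: in=⊥ → − (no change)
  #5 pop 4: in=− → 0 (was ⊥); enqueue [2]
  #6 pop 5: in=0 → ⊤ (was +); enqueue [1]
  #7 pop 2: in=0 → 0 (was ⊥); enqueue [0,5]
  #8 pop 1: in=⊤ → ⊤ (was −); enqueue [4]
  #9 pop 0: in=0 → 0 (was ⊥); enqueue [1]
  #10 pop 5: in=0 → ⊤ (no change)
  #11 pop 4: in=⊤ → 0 (no change)
  #12 pop 1: in=⊤ → ⊤ (no change)

Fixpoint:
  val[0] = 0
  val[1] = ⊤
  val[2] = 0
  val[3] = −
  val[4] = 0
  val[5] = ⊤

12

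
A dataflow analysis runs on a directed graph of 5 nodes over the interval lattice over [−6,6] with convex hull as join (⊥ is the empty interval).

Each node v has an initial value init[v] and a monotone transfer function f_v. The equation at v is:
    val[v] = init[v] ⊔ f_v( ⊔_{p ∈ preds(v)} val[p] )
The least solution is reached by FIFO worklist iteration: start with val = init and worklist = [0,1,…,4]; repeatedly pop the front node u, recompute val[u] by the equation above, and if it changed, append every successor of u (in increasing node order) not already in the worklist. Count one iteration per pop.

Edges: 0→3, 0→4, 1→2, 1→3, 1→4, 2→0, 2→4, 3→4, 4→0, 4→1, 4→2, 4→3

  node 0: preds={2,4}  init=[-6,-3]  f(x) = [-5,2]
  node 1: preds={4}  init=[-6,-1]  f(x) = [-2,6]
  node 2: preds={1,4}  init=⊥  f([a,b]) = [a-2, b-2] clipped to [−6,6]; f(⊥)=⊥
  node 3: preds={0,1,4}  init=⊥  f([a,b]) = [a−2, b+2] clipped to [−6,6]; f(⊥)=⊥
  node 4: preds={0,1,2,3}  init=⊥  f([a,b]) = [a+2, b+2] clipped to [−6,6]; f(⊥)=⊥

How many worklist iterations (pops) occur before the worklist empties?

Trace (9 dequeues):
  [1] u=0 | in ⊥ | out [-6,2] | prev [-6,-3] | push {}
  [2] u=1 | in ⊥ | out [-6,6] | prev [-6,-1] | push {}
  [3] u=2 | in [-6,6] | out [-6,4] | prev ⊥ | push {0}
  [4] u=3 | in [-6,6] | out [-6,6] | prev ⊥ | push {}
  [5] u=4 | in [-6,6] | out [-4,6] | prev ⊥ | push {1,2,3}
  [6] u=0 | in [-6,6] | out [-6,2] | ==
  [7] u=1 | in [-4,6] | out [-6,6] | ==
  [8] u=2 | in [-6,6] | out [-6,4] | ==
  [9] u=3 | in [-6,6] | out [-6,6] | ==

Converged values:
  [0] [-6,2]
  [1] [-6,6]
  [2] [-6,4]
  [3] [-6,6]
  [4] [-4,6]

9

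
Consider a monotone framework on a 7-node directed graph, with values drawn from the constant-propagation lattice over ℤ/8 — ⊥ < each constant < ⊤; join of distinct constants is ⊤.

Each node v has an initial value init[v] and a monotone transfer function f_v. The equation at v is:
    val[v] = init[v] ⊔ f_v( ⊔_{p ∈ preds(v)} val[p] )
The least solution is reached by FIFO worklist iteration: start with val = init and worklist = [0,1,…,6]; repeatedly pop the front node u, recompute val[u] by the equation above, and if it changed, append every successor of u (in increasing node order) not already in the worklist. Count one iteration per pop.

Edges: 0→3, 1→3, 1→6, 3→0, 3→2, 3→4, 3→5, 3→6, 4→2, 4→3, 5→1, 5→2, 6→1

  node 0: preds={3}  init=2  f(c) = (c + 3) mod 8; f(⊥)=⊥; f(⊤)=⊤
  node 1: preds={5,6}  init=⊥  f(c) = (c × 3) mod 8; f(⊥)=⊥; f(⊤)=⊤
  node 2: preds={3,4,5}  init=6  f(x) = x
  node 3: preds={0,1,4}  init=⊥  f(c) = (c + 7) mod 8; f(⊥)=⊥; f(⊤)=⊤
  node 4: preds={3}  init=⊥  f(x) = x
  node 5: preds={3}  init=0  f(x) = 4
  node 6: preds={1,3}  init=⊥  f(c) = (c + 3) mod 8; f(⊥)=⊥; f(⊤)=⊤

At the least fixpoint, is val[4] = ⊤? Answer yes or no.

yes

Iteration log — 13 steps:
  step 1. node 0  ⊔preds=⊥  new=2  stable
  step 2. node 1  ⊔preds=0  new=0  old=⊥  +wl: 
  step 3. node 2  ⊔preds=0  new=⊤  old=6  +wl: 
  step 4. node 3  ⊔preds=⊤  new=⊤  old=⊥  +wl: 0,2
  step 5. node 4  ⊔preds=⊤  new=⊤  old=⊥  +wl: 3
  step 6. node 5  ⊔preds=⊤  new=⊤  old=0  +wl: 1
  step 7. node 6  ⊔preds=⊤  new=⊤  old=⊥  +wl: 
  step 8. node 0  ⊔preds=⊤  new=⊤  old=2  +wl: 
  step 9. node 2  ⊔preds=⊤  new=⊤  stable
  step 10. node 3  ⊔preds=⊤  new=⊤  stable
  step 11. node 1  ⊔preds=⊤  new=⊤  old=0  +wl: 3,6
  step 12. node 3  ⊔preds=⊤  new=⊤  stable
  step 13. node 6  ⊔preds=⊤  new=⊤  stable

Least fixpoint reached:
  node 0: ⊤
  node 1: ⊤
  node 2: ⊤
  node 3: ⊤
  node 4: ⊤
  node 5: ⊤
  node 6: ⊤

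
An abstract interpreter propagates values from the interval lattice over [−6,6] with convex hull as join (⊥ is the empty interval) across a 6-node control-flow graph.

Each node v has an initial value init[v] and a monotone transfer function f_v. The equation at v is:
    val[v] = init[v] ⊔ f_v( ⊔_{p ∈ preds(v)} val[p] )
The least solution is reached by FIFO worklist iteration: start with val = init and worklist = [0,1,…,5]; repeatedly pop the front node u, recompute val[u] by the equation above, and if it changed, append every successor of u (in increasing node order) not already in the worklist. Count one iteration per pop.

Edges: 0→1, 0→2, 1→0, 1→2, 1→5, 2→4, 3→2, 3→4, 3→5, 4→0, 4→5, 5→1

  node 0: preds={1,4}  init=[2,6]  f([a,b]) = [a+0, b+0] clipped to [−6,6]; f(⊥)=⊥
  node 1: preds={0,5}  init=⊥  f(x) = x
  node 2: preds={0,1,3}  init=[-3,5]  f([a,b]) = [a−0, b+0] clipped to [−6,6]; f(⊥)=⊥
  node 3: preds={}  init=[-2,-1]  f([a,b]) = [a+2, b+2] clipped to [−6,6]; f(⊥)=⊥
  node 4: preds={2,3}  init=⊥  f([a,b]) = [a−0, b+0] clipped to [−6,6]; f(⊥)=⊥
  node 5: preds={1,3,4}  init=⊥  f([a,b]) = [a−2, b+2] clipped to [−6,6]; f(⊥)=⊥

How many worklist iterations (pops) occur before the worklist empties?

Trace (21 dequeues):
  [1] u=0 | in ⊥ | out [2,6] | ==
  [2] u=1 | in [2,6] | out [2,6] | prev ⊥ | push {0}
  [3] u=2 | in [-2,6] | out [-3,6] | prev [-3,5] | push {}
  [4] u=3 | in ⊥ | out [-2,-1] | ==
  [5] u=4 | in [-3,6] | out [-3,6] | prev ⊥ | push {}
  [6] u=5 | in [-3,6] | out [-5,6] | prev ⊥ | push {1}
  [7] u=0 | in [-3,6] | out [-3,6] | prev [2,6] | push {2}
  [8] u=1 | in [-5,6] | out [-5,6] | prev [2,6] | push {0,5}
  [9] u=2 | in [-5,6] | out [-5,6] | prev [-3,6] | push {4}
  [10] u=0 | in [-5,6] | out [-5,6] | prev [-3,6] | push {1,2}
  [11] u=5 | in [-5,6] | out [-6,6] | prev [-5,6] | push {}
  [12] u=4 | in [-5,6] | out [-5,6] | prev [-3,6] | push {0,5}
  [13] u=1 | in [-6,6] | out [-6,6] | prev [-5,6] | push {}
  [14] u=2 | in [-6,6] | out [-6,6] | prev [-5,6] | push {4}
  [15] u=0 | in [-6,6] | out [-6,6] | prev [-5,6] | push {1,2}
  [16] u=5 | in [-6,6] | out [-6,6] | ==
  [17] u=4 | in [-6,6] | out [-6,6] | prev [-5,6] | push {0,5}
  [18] u=1 | in [-6,6] | out [-6,6] | ==
  [19] u=2 | in [-6,6] | out [-6,6] | ==
  [20] u=0 | in [-6,6] | out [-6,6] | ==
  [21] u=5 | in [-6,6] | out [-6,6] | ==

Converged values:
  [0] [-6,6]
  [1] [-6,6]
  [2] [-6,6]
  [3] [-2,-1]
  [4] [-6,6]
  [5] [-6,6]

21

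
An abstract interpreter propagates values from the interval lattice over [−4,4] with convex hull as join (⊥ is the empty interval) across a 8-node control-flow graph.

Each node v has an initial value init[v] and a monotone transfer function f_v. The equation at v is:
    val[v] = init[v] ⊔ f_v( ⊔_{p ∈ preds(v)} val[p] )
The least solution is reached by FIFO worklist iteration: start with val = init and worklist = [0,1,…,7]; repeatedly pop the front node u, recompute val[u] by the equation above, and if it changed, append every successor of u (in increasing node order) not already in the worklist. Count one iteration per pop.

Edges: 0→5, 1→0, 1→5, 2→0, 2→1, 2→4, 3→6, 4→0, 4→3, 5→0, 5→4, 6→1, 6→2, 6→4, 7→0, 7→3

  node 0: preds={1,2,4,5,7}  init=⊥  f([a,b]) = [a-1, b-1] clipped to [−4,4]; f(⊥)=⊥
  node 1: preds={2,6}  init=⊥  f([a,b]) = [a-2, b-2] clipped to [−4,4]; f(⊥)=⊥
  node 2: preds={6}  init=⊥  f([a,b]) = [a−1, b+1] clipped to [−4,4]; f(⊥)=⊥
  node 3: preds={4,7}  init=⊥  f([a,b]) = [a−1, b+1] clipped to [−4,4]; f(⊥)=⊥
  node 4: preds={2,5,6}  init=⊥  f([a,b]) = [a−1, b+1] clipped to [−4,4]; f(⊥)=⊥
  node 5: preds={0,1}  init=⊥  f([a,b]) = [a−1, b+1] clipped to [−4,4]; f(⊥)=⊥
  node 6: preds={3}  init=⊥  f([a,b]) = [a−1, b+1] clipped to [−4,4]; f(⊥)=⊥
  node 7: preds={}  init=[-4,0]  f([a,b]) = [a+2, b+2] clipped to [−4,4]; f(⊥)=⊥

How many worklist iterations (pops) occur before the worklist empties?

27

Trace (27 dequeues):
  [1] u=0 | in [-4,0] | out [-4,-1] | prev ⊥ | push {}
  [2] u=1 | in ⊥ | out ⊥ | ==
  [3] u=2 | in ⊥ | out ⊥ | ==
  [4] u=3 | in [-4,0] | out [-4,1] | prev ⊥ | push {}
  [5] u=4 | in ⊥ | out ⊥ | ==
  [6] u=5 | in [-4,-1] | out [-4,0] | prev ⊥ | push {0,4}
  [7] u=6 | in [-4,1] | out [-4,2] | prev ⊥ | push {1,2}
  [8] u=7 | in ⊥ | out [-4,0] | ==
  [9] u=0 | in [-4,0] | out [-4,-1] | ==
  [10] u=4 | in [-4,2] | out [-4,3] | prev ⊥ | push {0,3}
  [11] u=1 | in [-4,2] | out [-4,0] | prev ⊥ | push {5}
  [12] u=2 | in [-4,2] | out [-4,3] | prev ⊥ | push {1,4}
  [13] u=0 | in [-4,3] | out [-4,2] | prev [-4,-1] | push {}
  [14] u=3 | in [-4,3] | out [-4,4] | prev [-4,1] | push {6}
  [15] u=5 | in [-4,2] | out [-4,3] | prev [-4,0] | push {0}
  [16] u=1 | in [-4,3] | out [-4,1] | prev [-4,0] | push {5}
  [17] u=4 | in [-4,3] | out [-4,4] | prev [-4,3] | push {3}
  [18] u=6 | in [-4,4] | out [-4,4] | prev [-4,2] | push {1,2,4}
  [19] u=0 | in [-4,4] | out [-4,3] | prev [-4,2] | push {}
  [20] u=5 | in [-4,3] | out [-4,4] | prev [-4,3] | push {0}
  [21] u=3 | in [-4,4] | out [-4,4] | ==
  [22] u=1 | in [-4,4] | out [-4,2] | prev [-4,1] | push {5}
  [23] u=2 | in [-4,4] | out [-4,4] | prev [-4,3] | push {1}
  [24] u=4 | in [-4,4] | out [-4,4] | ==
  [25] u=0 | in [-4,4] | out [-4,3] | ==
  [26] u=5 | in [-4,3] | out [-4,4] | ==
  [27] u=1 | in [-4,4] | out [-4,2] | ==

Converged values:
  [0] [-4,3]
  [1] [-4,2]
  [2] [-4,4]
  [3] [-4,4]
  [4] [-4,4]
  [5] [-4,4]
  [6] [-4,4]
  [7] [-4,0]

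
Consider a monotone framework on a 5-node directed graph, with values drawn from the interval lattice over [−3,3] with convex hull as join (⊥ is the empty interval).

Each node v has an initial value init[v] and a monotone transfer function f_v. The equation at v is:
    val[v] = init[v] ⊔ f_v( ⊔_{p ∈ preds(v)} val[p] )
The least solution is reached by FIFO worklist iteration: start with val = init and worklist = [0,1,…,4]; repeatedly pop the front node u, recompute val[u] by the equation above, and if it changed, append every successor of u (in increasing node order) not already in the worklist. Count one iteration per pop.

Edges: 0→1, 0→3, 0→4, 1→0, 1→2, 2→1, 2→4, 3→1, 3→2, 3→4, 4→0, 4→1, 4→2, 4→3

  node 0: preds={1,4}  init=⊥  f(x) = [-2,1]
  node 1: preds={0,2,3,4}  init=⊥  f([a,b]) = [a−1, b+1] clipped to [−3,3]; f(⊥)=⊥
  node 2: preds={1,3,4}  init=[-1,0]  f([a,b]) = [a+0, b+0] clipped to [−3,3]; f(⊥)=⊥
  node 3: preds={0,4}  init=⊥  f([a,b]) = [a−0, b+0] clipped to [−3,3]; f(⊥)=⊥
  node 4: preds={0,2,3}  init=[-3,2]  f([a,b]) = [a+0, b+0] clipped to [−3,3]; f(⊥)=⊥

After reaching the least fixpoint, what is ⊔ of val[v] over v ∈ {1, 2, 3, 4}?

Iteration log — 12 steps:
  step 1. node 0  ⊔preds=[-3,2]  new=[-2,1]  old=⊥  +wl: 
  step 2. node 1  ⊔preds=[-3,2]  new=[-3,3]  old=⊥  +wl: 0
  step 3. node 2  ⊔preds=[-3,3]  new=[-3,3]  old=[-1,0]  +wl: 1
  step 4. node 3  ⊔preds=[-3,2]  new=[-3,2]  old=⊥  +wl: 2
  step 5. node 4  ⊔preds=[-3,3]  new=[-3,3]  old=[-3,2]  +wl: 3
  step 6. node 0  ⊔preds=[-3,3]  new=[-2,1]  stable
  step 7. node 1  ⊔preds=[-3,3]  new=[-3,3]  stable
  step 8. node 2  ⊔preds=[-3,3]  new=[-3,3]  stable
  step 9. node 3  ⊔preds=[-3,3]  new=[-3,3]  old=[-3,2]  +wl: 1,2,4
  step 10. node 1  ⊔preds=[-3,3]  new=[-3,3]  stable
  step 11. node 2  ⊔preds=[-3,3]  new=[-3,3]  stable
  step 12. node 4  ⊔preds=[-3,3]  new=[-3,3]  stable

Least fixpoint reached:
  node 0: [-2,1]
  node 1: [-3,3]
  node 2: [-3,3]
  node 3: [-3,3]
  node 4: [-3,3]

[-3,3]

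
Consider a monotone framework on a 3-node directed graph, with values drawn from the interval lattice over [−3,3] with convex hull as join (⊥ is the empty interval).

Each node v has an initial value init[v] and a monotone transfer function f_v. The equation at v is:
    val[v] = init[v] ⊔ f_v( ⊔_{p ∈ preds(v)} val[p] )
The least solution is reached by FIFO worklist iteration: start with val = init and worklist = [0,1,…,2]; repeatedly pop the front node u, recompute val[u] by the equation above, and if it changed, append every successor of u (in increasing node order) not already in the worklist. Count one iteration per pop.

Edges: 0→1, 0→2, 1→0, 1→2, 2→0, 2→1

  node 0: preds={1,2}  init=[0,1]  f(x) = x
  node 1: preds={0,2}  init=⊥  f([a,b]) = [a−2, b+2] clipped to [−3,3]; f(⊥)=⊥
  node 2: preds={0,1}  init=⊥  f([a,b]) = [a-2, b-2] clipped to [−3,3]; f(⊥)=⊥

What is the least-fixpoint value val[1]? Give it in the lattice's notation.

[-3,3]

Trace (7 dequeues):
  [1] u=0 | in ⊥ | out [0,1] | ==
  [2] u=1 | in [0,1] | out [-2,3] | prev ⊥ | push {0}
  [3] u=2 | in [-2,3] | out [-3,1] | prev ⊥ | push {1}
  [4] u=0 | in [-3,3] | out [-3,3] | prev [0,1] | push {2}
  [5] u=1 | in [-3,3] | out [-3,3] | prev [-2,3] | push {0}
  [6] u=2 | in [-3,3] | out [-3,1] | ==
  [7] u=0 | in [-3,3] | out [-3,3] | ==

Converged values:
  [0] [-3,3]
  [1] [-3,3]
  [2] [-3,1]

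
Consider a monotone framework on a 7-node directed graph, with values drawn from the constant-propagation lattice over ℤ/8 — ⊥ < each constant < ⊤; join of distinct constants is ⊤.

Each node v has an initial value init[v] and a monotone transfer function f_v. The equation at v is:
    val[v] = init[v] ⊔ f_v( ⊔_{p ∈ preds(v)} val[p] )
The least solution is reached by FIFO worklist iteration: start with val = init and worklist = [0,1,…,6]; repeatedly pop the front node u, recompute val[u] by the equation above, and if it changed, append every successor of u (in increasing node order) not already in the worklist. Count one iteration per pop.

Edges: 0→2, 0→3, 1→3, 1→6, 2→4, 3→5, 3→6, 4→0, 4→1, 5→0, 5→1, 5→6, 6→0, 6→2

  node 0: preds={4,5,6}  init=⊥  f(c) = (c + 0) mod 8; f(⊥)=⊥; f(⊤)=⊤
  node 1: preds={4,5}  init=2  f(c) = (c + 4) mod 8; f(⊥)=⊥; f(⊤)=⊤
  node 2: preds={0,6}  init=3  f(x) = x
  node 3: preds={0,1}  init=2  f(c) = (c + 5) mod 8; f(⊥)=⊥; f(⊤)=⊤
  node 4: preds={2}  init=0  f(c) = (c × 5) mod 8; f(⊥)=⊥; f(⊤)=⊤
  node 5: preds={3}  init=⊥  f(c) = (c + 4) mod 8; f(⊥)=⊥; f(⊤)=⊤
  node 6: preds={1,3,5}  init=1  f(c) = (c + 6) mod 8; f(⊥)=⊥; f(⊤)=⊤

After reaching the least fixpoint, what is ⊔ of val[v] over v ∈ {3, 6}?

⊤

Worklist (10 pops):
  #1 pop 0: in=⊤ → ⊤ (was ⊥); enqueue []
  #2 pop 1: in=0 → ⊤ (was 2); enqueue []
  #3 pop 2: in=⊤ → ⊤ (was 3); enqueue []
  #4 pop 3: in=⊤ → ⊤ (was 2); enqueue []
  #5 pop 4: in=⊤ → ⊤ (was 0); enqueue [0,1]
  #6 pop 5: in=⊤ → ⊤ (was ⊥); enqueue []
  #7 pop 6: in=⊤ → ⊤ (was 1); enqueue [2]
  #8 pop 0: in=⊤ → ⊤ (no change)
  #9 pop 1: in=⊤ → ⊤ (no change)
  #10 pop 2: in=⊤ → ⊤ (no change)

Fixpoint:
  val[0] = ⊤
  val[1] = ⊤
  val[2] = ⊤
  val[3] = ⊤
  val[4] = ⊤
  val[5] = ⊤
  val[6] = ⊤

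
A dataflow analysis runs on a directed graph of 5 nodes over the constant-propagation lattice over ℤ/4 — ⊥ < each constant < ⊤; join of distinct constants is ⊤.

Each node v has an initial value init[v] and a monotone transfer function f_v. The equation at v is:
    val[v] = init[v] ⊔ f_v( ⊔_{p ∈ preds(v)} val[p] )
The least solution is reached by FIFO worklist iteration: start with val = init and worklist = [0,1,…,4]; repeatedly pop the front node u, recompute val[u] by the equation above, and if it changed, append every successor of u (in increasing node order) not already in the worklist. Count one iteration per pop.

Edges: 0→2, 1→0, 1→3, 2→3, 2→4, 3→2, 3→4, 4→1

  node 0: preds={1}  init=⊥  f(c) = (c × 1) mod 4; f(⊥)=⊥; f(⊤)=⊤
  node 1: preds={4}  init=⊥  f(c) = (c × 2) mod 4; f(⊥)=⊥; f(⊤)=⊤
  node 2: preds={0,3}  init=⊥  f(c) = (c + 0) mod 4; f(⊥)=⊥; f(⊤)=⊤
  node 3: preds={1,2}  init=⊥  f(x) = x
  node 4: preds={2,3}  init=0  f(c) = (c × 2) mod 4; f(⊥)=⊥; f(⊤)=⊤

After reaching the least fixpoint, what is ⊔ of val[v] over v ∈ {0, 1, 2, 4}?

Iteration log — 9 steps:
  step 1. node 0  ⊔preds=⊥  new=⊥  stable
  step 2. node 1  ⊔preds=0  new=0  old=⊥  +wl: 0
  step 3. node 2  ⊔preds=⊥  new=⊥  stable
  step 4. node 3  ⊔preds=0  new=0  old=⊥  +wl: 2
  step 5. node 4  ⊔preds=0  new=0  stable
  step 6. node 0  ⊔preds=0  new=0  old=⊥  +wl: 
  step 7. node 2  ⊔preds=0  new=0  old=⊥  +wl: 3,4
  step 8. node 3  ⊔preds=0  new=0  stable
  step 9. node 4  ⊔preds=0  new=0  stable

Least fixpoint reached:
  node 0: 0
  node 1: 0
  node 2: 0
  node 3: 0
  node 4: 0

0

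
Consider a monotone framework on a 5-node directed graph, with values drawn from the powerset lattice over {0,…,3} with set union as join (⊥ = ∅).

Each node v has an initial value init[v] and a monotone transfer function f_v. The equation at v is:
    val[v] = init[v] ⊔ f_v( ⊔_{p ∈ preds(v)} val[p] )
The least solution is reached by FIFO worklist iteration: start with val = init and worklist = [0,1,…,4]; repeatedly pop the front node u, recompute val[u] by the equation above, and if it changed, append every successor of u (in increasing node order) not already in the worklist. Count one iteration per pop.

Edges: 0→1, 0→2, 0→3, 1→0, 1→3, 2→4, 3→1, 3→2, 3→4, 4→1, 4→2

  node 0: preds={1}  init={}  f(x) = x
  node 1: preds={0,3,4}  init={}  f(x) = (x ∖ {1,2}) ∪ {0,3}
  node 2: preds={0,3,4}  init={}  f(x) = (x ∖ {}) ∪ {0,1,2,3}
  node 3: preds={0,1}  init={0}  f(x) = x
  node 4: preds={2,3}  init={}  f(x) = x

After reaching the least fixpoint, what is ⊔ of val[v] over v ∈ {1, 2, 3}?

Trace (9 dequeues):
  [1] u=0 | in {} | out {} | ==
  [2] u=1 | in {0} | out {0,3} | prev {} | push {0}
  [3] u=2 | in {0} | out {0,1,2,3} | prev {} | push {}
  [4] u=3 | in {0,3} | out {0,3} | prev {0} | push {1,2}
  [5] u=4 | in {0,1,2,3} | out {0,1,2,3} | prev {} | push {}
  [6] u=0 | in {0,3} | out {0,3} | prev {} | push {3}
  [7] u=1 | in {0,1,2,3} | out {0,3} | ==
  [8] u=2 | in {0,1,2,3} | out {0,1,2,3} | ==
  [9] u=3 | in {0,3} | out {0,3} | ==

Converged values:
  [0] {0,3}
  [1] {0,3}
  [2] {0,1,2,3}
  [3] {0,3}
  [4] {0,1,2,3}

{0,1,2,3}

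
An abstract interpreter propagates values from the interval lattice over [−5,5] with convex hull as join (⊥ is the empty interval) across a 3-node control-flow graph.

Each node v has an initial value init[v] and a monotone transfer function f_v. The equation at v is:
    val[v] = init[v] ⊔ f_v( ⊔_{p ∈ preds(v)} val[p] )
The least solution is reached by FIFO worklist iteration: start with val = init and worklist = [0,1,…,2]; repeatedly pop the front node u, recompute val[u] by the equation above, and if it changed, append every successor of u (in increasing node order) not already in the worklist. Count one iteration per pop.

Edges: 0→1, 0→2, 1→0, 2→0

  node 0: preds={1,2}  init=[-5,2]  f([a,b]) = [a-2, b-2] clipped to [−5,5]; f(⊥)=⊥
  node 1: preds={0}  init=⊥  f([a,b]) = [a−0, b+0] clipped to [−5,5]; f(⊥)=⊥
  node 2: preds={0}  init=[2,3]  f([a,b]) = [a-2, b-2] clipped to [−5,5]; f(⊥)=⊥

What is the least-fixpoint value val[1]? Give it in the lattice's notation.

Iteration log — 4 steps:
  step 1. node 0  ⊔preds=[2,3]  new=[-5,2]  stable
  step 2. node 1  ⊔preds=[-5,2]  new=[-5,2]  old=⊥  +wl: 0
  step 3. node 2  ⊔preds=[-5,2]  new=[-5,3]  old=[2,3]  +wl: 
  step 4. node 0  ⊔preds=[-5,3]  new=[-5,2]  stable

Least fixpoint reached:
  node 0: [-5,2]
  node 1: [-5,2]
  node 2: [-5,3]

[-5,2]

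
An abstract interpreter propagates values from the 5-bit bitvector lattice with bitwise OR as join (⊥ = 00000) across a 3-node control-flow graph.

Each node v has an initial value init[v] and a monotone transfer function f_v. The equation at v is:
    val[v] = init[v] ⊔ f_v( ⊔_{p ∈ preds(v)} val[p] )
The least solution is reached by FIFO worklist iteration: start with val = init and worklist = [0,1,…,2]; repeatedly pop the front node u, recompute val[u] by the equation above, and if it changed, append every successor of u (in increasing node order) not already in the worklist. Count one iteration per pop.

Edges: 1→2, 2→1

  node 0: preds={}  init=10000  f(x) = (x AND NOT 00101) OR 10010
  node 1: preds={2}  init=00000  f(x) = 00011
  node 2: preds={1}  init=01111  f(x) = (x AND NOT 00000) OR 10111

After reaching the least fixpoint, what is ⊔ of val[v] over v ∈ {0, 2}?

11111

Worklist (4 pops):
  #1 pop 0: in=00000 → 10010 (was 10000); enqueue []
  #2 pop 1: in=01111 → 00011 (was 00000); enqueue []
  #3 pop 2: in=00011 → 11111 (was 01111); enqueue [1]
  #4 pop 1: in=11111 → 00011 (no change)

Fixpoint:
  val[0] = 10010
  val[1] = 00011
  val[2] = 11111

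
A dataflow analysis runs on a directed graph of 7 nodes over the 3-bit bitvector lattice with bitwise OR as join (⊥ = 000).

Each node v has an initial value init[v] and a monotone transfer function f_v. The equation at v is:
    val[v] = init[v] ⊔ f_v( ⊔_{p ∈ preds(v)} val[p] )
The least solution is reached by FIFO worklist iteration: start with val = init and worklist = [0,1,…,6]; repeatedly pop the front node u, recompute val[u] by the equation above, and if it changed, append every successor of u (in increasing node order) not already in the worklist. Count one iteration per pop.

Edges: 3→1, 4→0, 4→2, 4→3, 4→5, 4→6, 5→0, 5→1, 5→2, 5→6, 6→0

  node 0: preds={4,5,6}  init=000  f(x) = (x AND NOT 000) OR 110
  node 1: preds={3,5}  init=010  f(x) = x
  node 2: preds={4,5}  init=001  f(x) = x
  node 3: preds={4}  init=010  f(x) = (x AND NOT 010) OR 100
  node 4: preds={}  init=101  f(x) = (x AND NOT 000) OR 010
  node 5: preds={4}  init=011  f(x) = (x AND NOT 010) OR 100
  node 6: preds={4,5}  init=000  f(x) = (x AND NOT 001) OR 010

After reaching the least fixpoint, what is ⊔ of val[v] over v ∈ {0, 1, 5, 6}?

Iteration log — 11 steps:
  step 1. node 0  ⊔preds=111  new=111  old=000  +wl: 
  step 2. node 1  ⊔preds=011  new=011  old=010  +wl: 
  step 3. node 2  ⊔preds=111  new=111  old=001  +wl: 
  step 4. node 3  ⊔preds=101  new=111  old=010  +wl: 1
  step 5. node 4  ⊔preds=000  new=111  old=101  +wl: 0,2,3
  step 6. node 5  ⊔preds=111  new=111  old=011  +wl: 
  step 7. node 6  ⊔preds=111  new=110  old=000  +wl: 
  step 8. node 1  ⊔preds=111  new=111  old=011  +wl: 
  step 9. node 0  ⊔preds=111  new=111  stable
  step 10. node 2  ⊔preds=111  new=111  stable
  step 11. node 3  ⊔preds=111  new=111  stable

Least fixpoint reached:
  node 0: 111
  node 1: 111
  node 2: 111
  node 3: 111
  node 4: 111
  node 5: 111
  node 6: 110

111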